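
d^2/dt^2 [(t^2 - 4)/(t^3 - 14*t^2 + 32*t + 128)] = 2*(t + 10)/(t^4 - 32*t^3 + 384*t^2 - 2048*t + 4096)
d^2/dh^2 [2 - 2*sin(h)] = 2*sin(h)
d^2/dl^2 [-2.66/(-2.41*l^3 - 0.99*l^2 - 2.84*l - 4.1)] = (-(38.4636*l + 5.2668)*(2.41*l^3 + 0.99*l^2 + 2.84*l + 4.1) + 2.66*(7.23*l^2 + 1.98*l + 2.84)*(14.46*l^2 + 3.96*l + 5.68))/(2.41*l^3 + 0.99*l^2 + 2.84*l + 4.1)^3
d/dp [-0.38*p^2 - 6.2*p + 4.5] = -0.76*p - 6.2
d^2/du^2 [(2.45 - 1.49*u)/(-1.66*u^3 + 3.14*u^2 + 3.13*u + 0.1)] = (24.635064*u^5 - 127.613496*u^4 + 249.191172*u^3 - 65.58978*u^2 - 149.7219*u - 47.39895)/(4.574296*u^9 - 25.957752*u^8 + 23.225724*u^7 + 66.103048*u^6 - 40.665642*u^5 - 92.127198*u^4 - 36.511417*u^3 - 3.03327*u^2 - 0.0939*u - 0.001)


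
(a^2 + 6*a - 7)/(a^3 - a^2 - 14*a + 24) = (a^2 + 6*a - 7)/(a^3 - a^2 - 14*a + 24)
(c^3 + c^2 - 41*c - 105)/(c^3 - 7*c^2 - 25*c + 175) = (c + 3)/(c - 5)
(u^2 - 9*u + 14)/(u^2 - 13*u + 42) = (u - 2)/(u - 6)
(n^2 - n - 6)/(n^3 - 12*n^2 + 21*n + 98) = (n - 3)/(n^2 - 14*n + 49)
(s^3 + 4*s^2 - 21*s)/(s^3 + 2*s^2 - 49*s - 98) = s*(s - 3)/(s^2 - 5*s - 14)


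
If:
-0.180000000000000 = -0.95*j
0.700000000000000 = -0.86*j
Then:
No Solution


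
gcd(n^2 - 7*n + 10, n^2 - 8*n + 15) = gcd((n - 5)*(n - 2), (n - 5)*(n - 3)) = n - 5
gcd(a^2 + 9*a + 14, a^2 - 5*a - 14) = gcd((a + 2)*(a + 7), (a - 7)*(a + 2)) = a + 2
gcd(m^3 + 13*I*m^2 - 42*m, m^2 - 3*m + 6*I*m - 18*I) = m + 6*I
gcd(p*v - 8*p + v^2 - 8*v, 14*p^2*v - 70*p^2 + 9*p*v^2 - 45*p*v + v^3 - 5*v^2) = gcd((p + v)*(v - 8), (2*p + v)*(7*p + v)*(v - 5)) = 1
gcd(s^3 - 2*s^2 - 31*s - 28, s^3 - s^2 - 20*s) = s + 4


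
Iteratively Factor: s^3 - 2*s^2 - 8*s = (s - 4)*(s^2 + 2*s) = s*(s - 4)*(s + 2)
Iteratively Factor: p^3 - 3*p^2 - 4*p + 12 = (p - 3)*(p^2 - 4) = (p - 3)*(p - 2)*(p + 2)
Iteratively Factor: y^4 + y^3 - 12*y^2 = (y + 4)*(y^3 - 3*y^2) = y*(y + 4)*(y^2 - 3*y) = y*(y - 3)*(y + 4)*(y)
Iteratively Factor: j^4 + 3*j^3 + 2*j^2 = (j)*(j^3 + 3*j^2 + 2*j) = j^2*(j^2 + 3*j + 2) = j^2*(j + 2)*(j + 1)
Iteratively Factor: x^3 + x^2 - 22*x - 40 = (x - 5)*(x^2 + 6*x + 8) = (x - 5)*(x + 2)*(x + 4)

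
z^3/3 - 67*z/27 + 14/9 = (z/3 + 1)*(z - 7/3)*(z - 2/3)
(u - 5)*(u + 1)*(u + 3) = u^3 - u^2 - 17*u - 15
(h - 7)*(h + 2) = h^2 - 5*h - 14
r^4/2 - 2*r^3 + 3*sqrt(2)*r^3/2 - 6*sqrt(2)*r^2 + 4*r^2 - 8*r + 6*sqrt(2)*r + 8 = (r/2 + sqrt(2))*(r - 2)^2*(r + sqrt(2))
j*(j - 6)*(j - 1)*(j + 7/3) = j^4 - 14*j^3/3 - 31*j^2/3 + 14*j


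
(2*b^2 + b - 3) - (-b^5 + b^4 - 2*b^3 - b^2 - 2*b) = b^5 - b^4 + 2*b^3 + 3*b^2 + 3*b - 3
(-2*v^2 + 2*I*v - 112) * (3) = -6*v^2 + 6*I*v - 336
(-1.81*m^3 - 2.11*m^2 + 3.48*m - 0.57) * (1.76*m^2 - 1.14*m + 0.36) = -3.1856*m^5 - 1.6502*m^4 + 7.8786*m^3 - 5.73*m^2 + 1.9026*m - 0.2052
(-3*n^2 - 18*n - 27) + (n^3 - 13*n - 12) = n^3 - 3*n^2 - 31*n - 39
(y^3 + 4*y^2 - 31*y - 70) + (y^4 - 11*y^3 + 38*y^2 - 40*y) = y^4 - 10*y^3 + 42*y^2 - 71*y - 70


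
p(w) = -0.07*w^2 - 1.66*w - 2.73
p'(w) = -0.14*w - 1.66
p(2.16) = -6.64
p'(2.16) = -1.96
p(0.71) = -3.94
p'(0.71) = -1.76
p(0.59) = -3.73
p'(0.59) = -1.74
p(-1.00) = -1.14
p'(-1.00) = -1.52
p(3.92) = -10.31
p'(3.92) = -2.21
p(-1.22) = -0.81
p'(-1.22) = -1.49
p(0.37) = -3.35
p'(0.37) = -1.71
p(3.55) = -9.51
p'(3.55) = -2.16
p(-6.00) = 4.71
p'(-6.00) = -0.82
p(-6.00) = 4.71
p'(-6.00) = -0.82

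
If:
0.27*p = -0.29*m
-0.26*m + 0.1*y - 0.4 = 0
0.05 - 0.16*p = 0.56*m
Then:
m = 0.13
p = -0.14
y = 4.33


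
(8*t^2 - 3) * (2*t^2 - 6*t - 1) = 16*t^4 - 48*t^3 - 14*t^2 + 18*t + 3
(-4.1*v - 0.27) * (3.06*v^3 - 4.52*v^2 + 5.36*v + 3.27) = -12.546*v^4 + 17.7058*v^3 - 20.7556*v^2 - 14.8542*v - 0.8829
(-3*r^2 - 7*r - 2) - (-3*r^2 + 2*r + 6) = -9*r - 8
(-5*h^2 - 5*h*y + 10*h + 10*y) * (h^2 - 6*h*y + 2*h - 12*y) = -5*h^4 + 25*h^3*y + 30*h^2*y^2 + 20*h^2 - 100*h*y - 120*y^2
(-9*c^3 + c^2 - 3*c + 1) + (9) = -9*c^3 + c^2 - 3*c + 10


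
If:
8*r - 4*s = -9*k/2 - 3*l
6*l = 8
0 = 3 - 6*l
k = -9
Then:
No Solution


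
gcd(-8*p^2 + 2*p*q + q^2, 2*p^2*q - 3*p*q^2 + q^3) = 2*p - q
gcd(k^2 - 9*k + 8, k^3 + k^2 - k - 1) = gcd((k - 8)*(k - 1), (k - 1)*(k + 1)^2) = k - 1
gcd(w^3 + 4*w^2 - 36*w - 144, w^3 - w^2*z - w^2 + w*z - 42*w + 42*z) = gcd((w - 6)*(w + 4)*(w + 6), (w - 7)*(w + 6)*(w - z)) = w + 6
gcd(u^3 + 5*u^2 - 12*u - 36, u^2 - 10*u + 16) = 1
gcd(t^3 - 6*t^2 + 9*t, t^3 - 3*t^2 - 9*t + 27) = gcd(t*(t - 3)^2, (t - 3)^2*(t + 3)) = t^2 - 6*t + 9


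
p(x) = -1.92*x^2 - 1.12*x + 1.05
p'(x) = -3.84*x - 1.12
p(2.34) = -12.08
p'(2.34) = -10.11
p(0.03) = 1.01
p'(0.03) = -1.24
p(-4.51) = -32.95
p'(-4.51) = 16.20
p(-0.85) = 0.61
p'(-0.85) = 2.14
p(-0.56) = 1.08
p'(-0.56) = 1.03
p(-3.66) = -20.57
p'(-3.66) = 12.93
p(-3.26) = -15.70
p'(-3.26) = 11.40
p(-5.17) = -44.48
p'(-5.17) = 18.73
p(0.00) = 1.05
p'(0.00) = -1.12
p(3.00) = -19.59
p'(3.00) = -12.64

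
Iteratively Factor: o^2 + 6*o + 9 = (o + 3)*(o + 3)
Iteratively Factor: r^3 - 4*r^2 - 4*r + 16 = (r - 4)*(r^2 - 4) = (r - 4)*(r + 2)*(r - 2)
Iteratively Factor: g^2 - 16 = (g + 4)*(g - 4)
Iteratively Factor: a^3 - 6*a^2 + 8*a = (a)*(a^2 - 6*a + 8) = a*(a - 2)*(a - 4)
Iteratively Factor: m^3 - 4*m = (m - 2)*(m^2 + 2*m) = m*(m - 2)*(m + 2)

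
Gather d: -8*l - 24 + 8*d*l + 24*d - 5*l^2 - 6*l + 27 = d*(8*l + 24) - 5*l^2 - 14*l + 3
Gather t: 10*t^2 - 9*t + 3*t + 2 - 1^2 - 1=10*t^2 - 6*t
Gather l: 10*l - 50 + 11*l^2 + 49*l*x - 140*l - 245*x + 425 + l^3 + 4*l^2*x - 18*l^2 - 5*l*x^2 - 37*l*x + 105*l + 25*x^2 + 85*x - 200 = l^3 + l^2*(4*x - 7) + l*(-5*x^2 + 12*x - 25) + 25*x^2 - 160*x + 175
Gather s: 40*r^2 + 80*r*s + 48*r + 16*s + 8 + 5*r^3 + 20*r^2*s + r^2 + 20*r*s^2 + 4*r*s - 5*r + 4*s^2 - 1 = 5*r^3 + 41*r^2 + 43*r + s^2*(20*r + 4) + s*(20*r^2 + 84*r + 16) + 7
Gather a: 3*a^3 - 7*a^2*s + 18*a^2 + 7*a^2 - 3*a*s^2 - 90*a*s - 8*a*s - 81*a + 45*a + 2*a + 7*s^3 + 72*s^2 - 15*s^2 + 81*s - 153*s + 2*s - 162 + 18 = 3*a^3 + a^2*(25 - 7*s) + a*(-3*s^2 - 98*s - 34) + 7*s^3 + 57*s^2 - 70*s - 144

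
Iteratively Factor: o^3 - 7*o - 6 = (o + 2)*(o^2 - 2*o - 3) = (o + 1)*(o + 2)*(o - 3)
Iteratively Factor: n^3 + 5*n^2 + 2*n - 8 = (n + 2)*(n^2 + 3*n - 4) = (n + 2)*(n + 4)*(n - 1)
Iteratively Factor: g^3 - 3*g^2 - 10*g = (g)*(g^2 - 3*g - 10) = g*(g - 5)*(g + 2)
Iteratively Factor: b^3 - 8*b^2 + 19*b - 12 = (b - 3)*(b^2 - 5*b + 4) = (b - 3)*(b - 1)*(b - 4)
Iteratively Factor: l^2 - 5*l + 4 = (l - 1)*(l - 4)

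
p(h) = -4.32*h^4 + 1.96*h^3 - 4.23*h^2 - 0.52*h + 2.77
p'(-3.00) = 544.34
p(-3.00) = -436.58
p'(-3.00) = 544.34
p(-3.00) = -436.58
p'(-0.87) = 22.67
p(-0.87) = -3.74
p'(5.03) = -2093.42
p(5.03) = -2622.82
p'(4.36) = -1357.83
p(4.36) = -1478.56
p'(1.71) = -84.20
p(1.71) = -37.63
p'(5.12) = -2208.98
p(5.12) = -2816.39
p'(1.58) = -67.37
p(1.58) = -27.80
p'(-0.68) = 13.39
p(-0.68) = -0.37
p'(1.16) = -29.39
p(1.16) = -8.29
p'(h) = -17.28*h^3 + 5.88*h^2 - 8.46*h - 0.52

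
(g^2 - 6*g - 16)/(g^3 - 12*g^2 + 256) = (g + 2)/(g^2 - 4*g - 32)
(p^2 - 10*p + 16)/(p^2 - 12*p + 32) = (p - 2)/(p - 4)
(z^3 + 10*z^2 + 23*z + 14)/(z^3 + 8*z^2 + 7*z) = (z + 2)/z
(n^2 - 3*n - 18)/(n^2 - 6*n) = (n + 3)/n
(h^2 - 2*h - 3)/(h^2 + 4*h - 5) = (h^2 - 2*h - 3)/(h^2 + 4*h - 5)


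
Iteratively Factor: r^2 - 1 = (r + 1)*(r - 1)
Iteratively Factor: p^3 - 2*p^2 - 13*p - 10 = (p + 1)*(p^2 - 3*p - 10) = (p - 5)*(p + 1)*(p + 2)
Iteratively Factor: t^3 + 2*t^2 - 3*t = (t)*(t^2 + 2*t - 3) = t*(t - 1)*(t + 3)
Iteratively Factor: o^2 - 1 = (o + 1)*(o - 1)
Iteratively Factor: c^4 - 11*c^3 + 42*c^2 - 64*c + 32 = (c - 2)*(c^3 - 9*c^2 + 24*c - 16) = (c - 4)*(c - 2)*(c^2 - 5*c + 4) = (c - 4)*(c - 2)*(c - 1)*(c - 4)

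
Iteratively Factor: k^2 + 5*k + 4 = (k + 1)*(k + 4)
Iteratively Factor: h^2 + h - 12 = (h - 3)*(h + 4)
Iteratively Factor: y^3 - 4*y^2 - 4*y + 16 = (y - 4)*(y^2 - 4) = (y - 4)*(y - 2)*(y + 2)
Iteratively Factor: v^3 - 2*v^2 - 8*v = (v - 4)*(v^2 + 2*v) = v*(v - 4)*(v + 2)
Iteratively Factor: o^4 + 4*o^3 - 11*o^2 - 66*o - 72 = (o - 4)*(o^3 + 8*o^2 + 21*o + 18) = (o - 4)*(o + 3)*(o^2 + 5*o + 6) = (o - 4)*(o + 2)*(o + 3)*(o + 3)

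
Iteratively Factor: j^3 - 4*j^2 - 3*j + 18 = (j - 3)*(j^2 - j - 6) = (j - 3)*(j + 2)*(j - 3)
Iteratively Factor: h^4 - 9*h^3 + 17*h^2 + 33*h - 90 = (h - 3)*(h^3 - 6*h^2 - h + 30) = (h - 5)*(h - 3)*(h^2 - h - 6) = (h - 5)*(h - 3)*(h + 2)*(h - 3)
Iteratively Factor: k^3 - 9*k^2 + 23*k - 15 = (k - 3)*(k^2 - 6*k + 5) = (k - 3)*(k - 1)*(k - 5)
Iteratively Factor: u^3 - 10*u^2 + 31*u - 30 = (u - 3)*(u^2 - 7*u + 10) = (u - 3)*(u - 2)*(u - 5)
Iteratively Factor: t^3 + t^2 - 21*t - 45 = (t + 3)*(t^2 - 2*t - 15) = (t + 3)^2*(t - 5)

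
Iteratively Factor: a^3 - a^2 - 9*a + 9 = (a + 3)*(a^2 - 4*a + 3) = (a - 1)*(a + 3)*(a - 3)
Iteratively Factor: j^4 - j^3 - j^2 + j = (j - 1)*(j^3 - j) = j*(j - 1)*(j^2 - 1) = j*(j - 1)^2*(j + 1)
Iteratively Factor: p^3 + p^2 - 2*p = (p)*(p^2 + p - 2) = p*(p + 2)*(p - 1)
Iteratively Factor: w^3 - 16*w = (w + 4)*(w^2 - 4*w) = (w - 4)*(w + 4)*(w)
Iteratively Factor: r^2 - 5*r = (r)*(r - 5)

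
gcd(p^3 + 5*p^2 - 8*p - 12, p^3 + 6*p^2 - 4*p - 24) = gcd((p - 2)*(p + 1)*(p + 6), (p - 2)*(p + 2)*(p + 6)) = p^2 + 4*p - 12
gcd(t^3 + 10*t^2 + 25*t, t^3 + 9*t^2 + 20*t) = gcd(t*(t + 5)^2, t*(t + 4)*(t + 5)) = t^2 + 5*t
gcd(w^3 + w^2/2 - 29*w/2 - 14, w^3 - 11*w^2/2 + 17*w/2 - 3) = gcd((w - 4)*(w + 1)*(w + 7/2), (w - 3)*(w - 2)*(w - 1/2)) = 1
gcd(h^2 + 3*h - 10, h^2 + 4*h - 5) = h + 5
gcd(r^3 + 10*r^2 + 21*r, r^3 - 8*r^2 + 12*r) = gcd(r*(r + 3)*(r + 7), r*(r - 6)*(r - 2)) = r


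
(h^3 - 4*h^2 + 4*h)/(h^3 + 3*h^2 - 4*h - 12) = h*(h - 2)/(h^2 + 5*h + 6)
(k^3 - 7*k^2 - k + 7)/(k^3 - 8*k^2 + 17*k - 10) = (k^2 - 6*k - 7)/(k^2 - 7*k + 10)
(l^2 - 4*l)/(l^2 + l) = (l - 4)/(l + 1)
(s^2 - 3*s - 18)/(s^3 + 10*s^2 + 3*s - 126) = (s^2 - 3*s - 18)/(s^3 + 10*s^2 + 3*s - 126)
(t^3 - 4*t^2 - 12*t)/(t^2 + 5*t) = (t^2 - 4*t - 12)/(t + 5)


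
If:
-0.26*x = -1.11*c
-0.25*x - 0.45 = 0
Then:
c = -0.42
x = -1.80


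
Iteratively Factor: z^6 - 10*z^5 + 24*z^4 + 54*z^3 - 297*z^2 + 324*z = (z - 4)*(z^5 - 6*z^4 + 54*z^2 - 81*z) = (z - 4)*(z - 3)*(z^4 - 3*z^3 - 9*z^2 + 27*z) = (z - 4)*(z - 3)^2*(z^3 - 9*z) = (z - 4)*(z - 3)^2*(z + 3)*(z^2 - 3*z) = (z - 4)*(z - 3)^3*(z + 3)*(z)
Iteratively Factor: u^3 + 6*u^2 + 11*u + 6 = (u + 1)*(u^2 + 5*u + 6) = (u + 1)*(u + 2)*(u + 3)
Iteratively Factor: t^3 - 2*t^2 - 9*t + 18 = (t + 3)*(t^2 - 5*t + 6) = (t - 3)*(t + 3)*(t - 2)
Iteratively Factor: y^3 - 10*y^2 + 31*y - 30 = (y - 5)*(y^2 - 5*y + 6) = (y - 5)*(y - 3)*(y - 2)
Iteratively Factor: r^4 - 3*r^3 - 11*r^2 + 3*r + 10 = (r - 1)*(r^3 - 2*r^2 - 13*r - 10) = (r - 5)*(r - 1)*(r^2 + 3*r + 2) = (r - 5)*(r - 1)*(r + 2)*(r + 1)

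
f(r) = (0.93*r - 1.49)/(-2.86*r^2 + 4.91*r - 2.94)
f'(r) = (0.93*r - 1.49)*(5.72*r - 4.91)/(-2.86*r^2 + 4.91*r - 2.94)^2 + 0.93/(-2.86*r^2 + 4.91*r - 2.94)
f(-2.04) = 0.14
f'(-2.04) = 0.05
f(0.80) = 0.89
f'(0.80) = -0.75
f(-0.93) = 0.24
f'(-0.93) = 0.15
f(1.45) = 0.08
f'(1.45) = -0.65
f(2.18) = -0.09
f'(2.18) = -0.04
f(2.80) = -0.10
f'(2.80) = 0.01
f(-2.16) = 0.13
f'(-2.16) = 0.05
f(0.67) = 0.93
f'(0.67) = 0.07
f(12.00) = -0.03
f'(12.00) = 0.00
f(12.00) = -0.03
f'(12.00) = 0.00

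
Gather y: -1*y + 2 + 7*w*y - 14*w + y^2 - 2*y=-14*w + y^2 + y*(7*w - 3) + 2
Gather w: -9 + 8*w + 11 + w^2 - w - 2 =w^2 + 7*w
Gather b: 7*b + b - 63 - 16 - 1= 8*b - 80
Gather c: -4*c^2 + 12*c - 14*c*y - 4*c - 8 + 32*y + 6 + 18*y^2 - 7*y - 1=-4*c^2 + c*(8 - 14*y) + 18*y^2 + 25*y - 3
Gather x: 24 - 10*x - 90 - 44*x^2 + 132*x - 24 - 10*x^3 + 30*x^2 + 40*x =-10*x^3 - 14*x^2 + 162*x - 90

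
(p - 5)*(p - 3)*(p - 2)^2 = p^4 - 12*p^3 + 51*p^2 - 92*p + 60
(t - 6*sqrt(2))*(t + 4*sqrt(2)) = t^2 - 2*sqrt(2)*t - 48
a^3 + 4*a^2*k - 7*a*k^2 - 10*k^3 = (a - 2*k)*(a + k)*(a + 5*k)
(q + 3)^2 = q^2 + 6*q + 9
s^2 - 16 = (s - 4)*(s + 4)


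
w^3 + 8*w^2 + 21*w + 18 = (w + 2)*(w + 3)^2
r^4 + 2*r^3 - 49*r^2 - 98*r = r*(r - 7)*(r + 2)*(r + 7)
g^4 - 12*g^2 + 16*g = g*(g - 2)^2*(g + 4)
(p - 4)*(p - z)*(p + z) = p^3 - 4*p^2 - p*z^2 + 4*z^2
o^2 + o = o*(o + 1)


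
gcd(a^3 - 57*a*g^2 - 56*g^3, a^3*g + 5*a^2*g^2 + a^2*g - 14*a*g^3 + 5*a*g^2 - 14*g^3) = a + 7*g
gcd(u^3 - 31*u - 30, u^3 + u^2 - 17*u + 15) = u + 5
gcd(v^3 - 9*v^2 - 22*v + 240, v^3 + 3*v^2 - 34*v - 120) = v^2 - v - 30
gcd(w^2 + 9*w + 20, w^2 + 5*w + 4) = w + 4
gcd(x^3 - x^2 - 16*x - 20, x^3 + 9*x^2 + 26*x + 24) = x + 2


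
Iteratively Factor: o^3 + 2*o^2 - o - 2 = (o - 1)*(o^2 + 3*o + 2) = (o - 1)*(o + 1)*(o + 2)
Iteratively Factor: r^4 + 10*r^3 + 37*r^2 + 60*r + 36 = (r + 3)*(r^3 + 7*r^2 + 16*r + 12) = (r + 2)*(r + 3)*(r^2 + 5*r + 6) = (r + 2)^2*(r + 3)*(r + 3)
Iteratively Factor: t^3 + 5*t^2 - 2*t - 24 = (t - 2)*(t^2 + 7*t + 12) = (t - 2)*(t + 4)*(t + 3)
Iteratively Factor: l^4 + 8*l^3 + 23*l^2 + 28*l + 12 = (l + 3)*(l^3 + 5*l^2 + 8*l + 4) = (l + 2)*(l + 3)*(l^2 + 3*l + 2) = (l + 2)^2*(l + 3)*(l + 1)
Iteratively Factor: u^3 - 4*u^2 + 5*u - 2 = (u - 2)*(u^2 - 2*u + 1) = (u - 2)*(u - 1)*(u - 1)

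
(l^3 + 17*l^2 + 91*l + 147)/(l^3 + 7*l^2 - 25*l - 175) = (l^2 + 10*l + 21)/(l^2 - 25)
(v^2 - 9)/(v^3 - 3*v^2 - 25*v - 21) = (v - 3)/(v^2 - 6*v - 7)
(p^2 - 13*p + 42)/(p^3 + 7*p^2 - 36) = (p^2 - 13*p + 42)/(p^3 + 7*p^2 - 36)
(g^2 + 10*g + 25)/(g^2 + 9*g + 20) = (g + 5)/(g + 4)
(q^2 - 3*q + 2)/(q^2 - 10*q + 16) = (q - 1)/(q - 8)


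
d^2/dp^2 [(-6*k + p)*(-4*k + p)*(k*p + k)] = 2*k*(-10*k + 3*p + 1)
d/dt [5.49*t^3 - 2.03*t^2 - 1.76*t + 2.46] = 16.47*t^2 - 4.06*t - 1.76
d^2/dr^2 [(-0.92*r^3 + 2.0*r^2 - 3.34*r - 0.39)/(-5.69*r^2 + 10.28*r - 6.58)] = (-2.8421709430404e-14*r^5 + 107.857836*r^3 + 151.656426*r^2 - 648.179568*r + 331.891428)/(184.220009*r^6 - 998.478924*r^5 + 2443.034502*r^4 - 3395.685488*r^3 + 2825.161164*r^2 - 1335.260976*r + 284.890312)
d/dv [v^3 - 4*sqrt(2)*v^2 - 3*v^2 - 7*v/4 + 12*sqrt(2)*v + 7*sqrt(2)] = 3*v^2 - 8*sqrt(2)*v - 6*v - 7/4 + 12*sqrt(2)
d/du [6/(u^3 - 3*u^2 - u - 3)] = 6*(-3*u^2 + 6*u + 1)/(-u^3 + 3*u^2 + u + 3)^2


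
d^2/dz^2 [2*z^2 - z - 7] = 4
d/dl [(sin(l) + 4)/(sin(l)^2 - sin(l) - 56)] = (-8*sin(l) + cos(l)^2 - 53)*cos(l)/(sin(l) + cos(l)^2 + 55)^2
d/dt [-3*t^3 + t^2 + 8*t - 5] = -9*t^2 + 2*t + 8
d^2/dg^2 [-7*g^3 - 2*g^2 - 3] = -42*g - 4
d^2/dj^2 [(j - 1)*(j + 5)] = 2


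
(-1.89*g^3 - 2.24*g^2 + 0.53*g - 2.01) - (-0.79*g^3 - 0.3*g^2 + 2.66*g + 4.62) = -1.1*g^3 - 1.94*g^2 - 2.13*g - 6.63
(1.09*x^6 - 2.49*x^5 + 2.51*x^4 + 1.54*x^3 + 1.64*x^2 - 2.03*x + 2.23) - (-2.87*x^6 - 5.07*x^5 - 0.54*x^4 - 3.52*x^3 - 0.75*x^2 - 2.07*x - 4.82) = 3.96*x^6 + 2.58*x^5 + 3.05*x^4 + 5.06*x^3 + 2.39*x^2 + 0.04*x + 7.05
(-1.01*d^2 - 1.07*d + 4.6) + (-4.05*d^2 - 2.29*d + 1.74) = -5.06*d^2 - 3.36*d + 6.34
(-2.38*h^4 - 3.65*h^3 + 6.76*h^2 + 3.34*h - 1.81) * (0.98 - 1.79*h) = 4.2602*h^5 + 4.2011*h^4 - 15.6774*h^3 + 0.646199999999999*h^2 + 6.5131*h - 1.7738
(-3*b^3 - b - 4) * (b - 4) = -3*b^4 + 12*b^3 - b^2 + 16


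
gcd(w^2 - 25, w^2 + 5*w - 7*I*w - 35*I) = w + 5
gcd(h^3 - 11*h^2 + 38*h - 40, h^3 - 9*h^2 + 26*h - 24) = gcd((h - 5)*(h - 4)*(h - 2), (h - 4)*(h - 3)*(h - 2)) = h^2 - 6*h + 8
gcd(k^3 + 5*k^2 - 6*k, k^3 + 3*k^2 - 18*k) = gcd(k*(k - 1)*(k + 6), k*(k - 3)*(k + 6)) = k^2 + 6*k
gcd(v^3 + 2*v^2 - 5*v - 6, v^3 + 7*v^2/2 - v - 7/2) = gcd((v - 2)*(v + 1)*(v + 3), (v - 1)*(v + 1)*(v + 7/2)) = v + 1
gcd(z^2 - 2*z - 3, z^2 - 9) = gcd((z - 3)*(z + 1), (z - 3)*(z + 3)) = z - 3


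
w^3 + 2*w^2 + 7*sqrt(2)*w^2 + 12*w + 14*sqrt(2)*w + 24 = (w + 2)*(w + sqrt(2))*(w + 6*sqrt(2))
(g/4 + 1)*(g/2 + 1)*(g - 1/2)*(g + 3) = g^4/8 + 17*g^3/16 + 43*g^2/16 + 11*g/8 - 3/2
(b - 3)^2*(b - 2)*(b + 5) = b^4 - 3*b^3 - 19*b^2 + 87*b - 90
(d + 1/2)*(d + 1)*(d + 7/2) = d^3 + 5*d^2 + 23*d/4 + 7/4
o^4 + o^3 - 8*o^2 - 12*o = o*(o - 3)*(o + 2)^2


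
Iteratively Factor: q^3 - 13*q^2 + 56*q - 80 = (q - 5)*(q^2 - 8*q + 16) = (q - 5)*(q - 4)*(q - 4)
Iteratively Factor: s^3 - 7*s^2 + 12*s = (s - 3)*(s^2 - 4*s) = (s - 4)*(s - 3)*(s)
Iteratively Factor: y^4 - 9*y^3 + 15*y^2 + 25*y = (y + 1)*(y^3 - 10*y^2 + 25*y) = (y - 5)*(y + 1)*(y^2 - 5*y) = (y - 5)^2*(y + 1)*(y)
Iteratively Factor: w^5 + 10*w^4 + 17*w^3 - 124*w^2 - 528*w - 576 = (w + 4)*(w^4 + 6*w^3 - 7*w^2 - 96*w - 144) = (w + 3)*(w + 4)*(w^3 + 3*w^2 - 16*w - 48) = (w + 3)*(w + 4)^2*(w^2 - w - 12) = (w + 3)^2*(w + 4)^2*(w - 4)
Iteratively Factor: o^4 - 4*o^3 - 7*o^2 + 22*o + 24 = (o - 3)*(o^3 - o^2 - 10*o - 8) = (o - 3)*(o + 1)*(o^2 - 2*o - 8) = (o - 3)*(o + 1)*(o + 2)*(o - 4)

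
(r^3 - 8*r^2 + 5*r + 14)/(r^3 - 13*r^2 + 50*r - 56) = (r + 1)/(r - 4)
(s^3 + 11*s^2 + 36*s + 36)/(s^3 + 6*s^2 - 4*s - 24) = (s + 3)/(s - 2)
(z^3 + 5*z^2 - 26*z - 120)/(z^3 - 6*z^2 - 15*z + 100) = (z + 6)/(z - 5)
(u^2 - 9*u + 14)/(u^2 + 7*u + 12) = (u^2 - 9*u + 14)/(u^2 + 7*u + 12)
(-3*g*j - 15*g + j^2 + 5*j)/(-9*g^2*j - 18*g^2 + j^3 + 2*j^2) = (j + 5)/(3*g*j + 6*g + j^2 + 2*j)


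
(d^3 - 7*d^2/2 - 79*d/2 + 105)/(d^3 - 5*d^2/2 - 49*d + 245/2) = (d + 6)/(d + 7)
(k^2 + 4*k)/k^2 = (k + 4)/k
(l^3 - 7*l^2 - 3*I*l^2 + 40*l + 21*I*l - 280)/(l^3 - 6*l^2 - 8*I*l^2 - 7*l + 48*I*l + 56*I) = (l + 5*I)/(l + 1)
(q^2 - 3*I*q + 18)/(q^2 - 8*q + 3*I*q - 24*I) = (q - 6*I)/(q - 8)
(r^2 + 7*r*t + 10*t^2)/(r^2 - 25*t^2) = (r + 2*t)/(r - 5*t)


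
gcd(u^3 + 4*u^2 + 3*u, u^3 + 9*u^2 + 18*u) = u^2 + 3*u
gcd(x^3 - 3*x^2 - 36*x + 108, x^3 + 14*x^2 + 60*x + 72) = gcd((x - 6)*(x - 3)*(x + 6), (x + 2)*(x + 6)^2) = x + 6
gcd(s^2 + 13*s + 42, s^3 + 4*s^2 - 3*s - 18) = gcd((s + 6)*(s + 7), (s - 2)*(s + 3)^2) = 1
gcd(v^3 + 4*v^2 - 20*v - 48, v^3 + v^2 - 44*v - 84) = v^2 + 8*v + 12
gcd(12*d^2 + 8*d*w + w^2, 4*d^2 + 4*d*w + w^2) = 2*d + w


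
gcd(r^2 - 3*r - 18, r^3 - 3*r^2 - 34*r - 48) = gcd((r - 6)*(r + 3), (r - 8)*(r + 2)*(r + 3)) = r + 3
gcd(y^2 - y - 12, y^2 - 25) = 1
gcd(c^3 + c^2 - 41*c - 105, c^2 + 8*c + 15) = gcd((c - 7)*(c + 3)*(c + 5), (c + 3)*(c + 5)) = c^2 + 8*c + 15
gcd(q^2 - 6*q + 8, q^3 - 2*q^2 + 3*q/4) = 1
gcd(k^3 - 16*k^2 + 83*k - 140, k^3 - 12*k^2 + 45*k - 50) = k - 5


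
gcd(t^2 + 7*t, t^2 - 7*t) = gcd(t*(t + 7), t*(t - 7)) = t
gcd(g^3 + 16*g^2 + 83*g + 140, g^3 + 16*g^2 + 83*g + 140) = g^3 + 16*g^2 + 83*g + 140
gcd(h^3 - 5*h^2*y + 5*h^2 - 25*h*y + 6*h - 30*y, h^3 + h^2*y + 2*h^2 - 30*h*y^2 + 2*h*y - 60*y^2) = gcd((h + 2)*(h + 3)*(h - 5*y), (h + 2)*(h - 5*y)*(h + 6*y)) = -h^2 + 5*h*y - 2*h + 10*y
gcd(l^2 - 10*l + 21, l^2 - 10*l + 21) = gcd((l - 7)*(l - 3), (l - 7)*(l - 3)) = l^2 - 10*l + 21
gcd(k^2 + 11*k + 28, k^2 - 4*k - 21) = 1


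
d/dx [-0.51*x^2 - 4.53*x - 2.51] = -1.02*x - 4.53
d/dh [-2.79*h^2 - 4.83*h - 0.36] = -5.58*h - 4.83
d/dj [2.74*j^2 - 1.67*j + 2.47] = 5.48*j - 1.67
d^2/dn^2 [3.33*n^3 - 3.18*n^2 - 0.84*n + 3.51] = 19.98*n - 6.36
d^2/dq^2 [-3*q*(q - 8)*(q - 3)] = 66 - 18*q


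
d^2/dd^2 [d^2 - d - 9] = 2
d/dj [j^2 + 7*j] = 2*j + 7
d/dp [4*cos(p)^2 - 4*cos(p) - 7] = 4*sin(p) - 4*sin(2*p)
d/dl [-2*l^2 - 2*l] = -4*l - 2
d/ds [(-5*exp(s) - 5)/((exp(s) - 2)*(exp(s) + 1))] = 5*exp(s)/(exp(s) - 2)^2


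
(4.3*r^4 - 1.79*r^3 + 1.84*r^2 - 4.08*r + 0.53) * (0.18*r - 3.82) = 0.774*r^5 - 16.7482*r^4 + 7.169*r^3 - 7.7632*r^2 + 15.681*r - 2.0246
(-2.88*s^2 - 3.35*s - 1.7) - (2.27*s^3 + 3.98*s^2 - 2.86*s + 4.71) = -2.27*s^3 - 6.86*s^2 - 0.49*s - 6.41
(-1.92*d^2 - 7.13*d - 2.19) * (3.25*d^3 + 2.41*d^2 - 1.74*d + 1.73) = -6.24*d^5 - 27.7997*d^4 - 20.96*d^3 + 3.8067*d^2 - 8.5243*d - 3.7887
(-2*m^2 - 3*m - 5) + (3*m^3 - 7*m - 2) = 3*m^3 - 2*m^2 - 10*m - 7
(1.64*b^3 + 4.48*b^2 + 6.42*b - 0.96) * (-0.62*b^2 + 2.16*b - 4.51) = -1.0168*b^5 + 0.7648*b^4 - 1.7*b^3 - 5.7424*b^2 - 31.0278*b + 4.3296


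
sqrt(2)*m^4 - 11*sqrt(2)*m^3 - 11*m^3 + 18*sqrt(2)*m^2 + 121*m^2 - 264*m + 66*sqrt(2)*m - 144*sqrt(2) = (m - 8)*(m - 3)*(m - 6*sqrt(2))*(sqrt(2)*m + 1)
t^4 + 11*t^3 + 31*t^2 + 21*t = t*(t + 1)*(t + 3)*(t + 7)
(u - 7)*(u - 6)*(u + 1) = u^3 - 12*u^2 + 29*u + 42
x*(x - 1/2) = x^2 - x/2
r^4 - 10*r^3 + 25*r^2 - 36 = (r - 6)*(r - 3)*(r - 2)*(r + 1)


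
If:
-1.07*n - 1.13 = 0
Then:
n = -1.06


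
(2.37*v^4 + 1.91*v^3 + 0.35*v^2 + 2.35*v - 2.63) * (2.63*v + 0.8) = 6.2331*v^5 + 6.9193*v^4 + 2.4485*v^3 + 6.4605*v^2 - 5.0369*v - 2.104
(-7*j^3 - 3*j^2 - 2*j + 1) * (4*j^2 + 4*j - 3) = -28*j^5 - 40*j^4 + j^3 + 5*j^2 + 10*j - 3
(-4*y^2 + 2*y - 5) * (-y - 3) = 4*y^3 + 10*y^2 - y + 15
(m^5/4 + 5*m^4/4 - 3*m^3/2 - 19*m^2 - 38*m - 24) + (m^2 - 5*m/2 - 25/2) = m^5/4 + 5*m^4/4 - 3*m^3/2 - 18*m^2 - 81*m/2 - 73/2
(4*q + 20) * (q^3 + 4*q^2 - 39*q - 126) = 4*q^4 + 36*q^3 - 76*q^2 - 1284*q - 2520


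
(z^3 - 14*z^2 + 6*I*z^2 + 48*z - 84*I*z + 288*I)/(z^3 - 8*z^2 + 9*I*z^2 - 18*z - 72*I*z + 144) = (z - 6)/(z + 3*I)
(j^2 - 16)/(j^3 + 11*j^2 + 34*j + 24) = (j - 4)/(j^2 + 7*j + 6)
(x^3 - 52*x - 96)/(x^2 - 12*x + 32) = (x^2 + 8*x + 12)/(x - 4)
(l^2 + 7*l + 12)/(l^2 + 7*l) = (l^2 + 7*l + 12)/(l*(l + 7))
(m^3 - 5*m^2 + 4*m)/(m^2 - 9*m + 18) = m*(m^2 - 5*m + 4)/(m^2 - 9*m + 18)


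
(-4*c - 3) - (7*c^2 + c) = -7*c^2 - 5*c - 3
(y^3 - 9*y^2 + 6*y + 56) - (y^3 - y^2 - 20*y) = -8*y^2 + 26*y + 56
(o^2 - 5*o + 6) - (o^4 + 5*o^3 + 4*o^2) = -o^4 - 5*o^3 - 3*o^2 - 5*o + 6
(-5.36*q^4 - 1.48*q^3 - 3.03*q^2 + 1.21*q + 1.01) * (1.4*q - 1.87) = -7.504*q^5 + 7.9512*q^4 - 1.4744*q^3 + 7.3601*q^2 - 0.8487*q - 1.8887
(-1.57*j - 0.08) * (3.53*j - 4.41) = -5.5421*j^2 + 6.6413*j + 0.3528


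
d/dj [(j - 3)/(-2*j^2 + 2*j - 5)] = (2*j^2 - 12*j + 1)/(4*j^4 - 8*j^3 + 24*j^2 - 20*j + 25)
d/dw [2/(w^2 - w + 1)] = 2*(1 - 2*w)/(w^2 - w + 1)^2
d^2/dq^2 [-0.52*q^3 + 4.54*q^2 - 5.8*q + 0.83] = 9.08 - 3.12*q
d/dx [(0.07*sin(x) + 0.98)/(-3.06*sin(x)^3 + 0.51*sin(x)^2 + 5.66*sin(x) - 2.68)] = (0.4284*sin(x)^3 + 8.9607*sin(x)^2 - 0.9996*sin(x) - 5.7344)*cos(x)/(9.3636*sin(x)^6 - 3.1212*sin(x)^5 - 34.3791*sin(x)^4 + 22.1748*sin(x)^3 + 29.302*sin(x)^2 - 30.3376*sin(x) + 7.1824)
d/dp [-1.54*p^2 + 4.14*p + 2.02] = 4.14 - 3.08*p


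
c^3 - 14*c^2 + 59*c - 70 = (c - 7)*(c - 5)*(c - 2)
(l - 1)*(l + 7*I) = l^2 - l + 7*I*l - 7*I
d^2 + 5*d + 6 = (d + 2)*(d + 3)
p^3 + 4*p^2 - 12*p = p*(p - 2)*(p + 6)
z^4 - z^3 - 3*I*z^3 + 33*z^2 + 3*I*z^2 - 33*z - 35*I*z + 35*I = (z - 7*I)*(z + 5*I)*(-I*z + I)*(I*z + 1)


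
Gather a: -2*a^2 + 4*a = -2*a^2 + 4*a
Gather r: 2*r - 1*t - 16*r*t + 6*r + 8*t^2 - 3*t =r*(8 - 16*t) + 8*t^2 - 4*t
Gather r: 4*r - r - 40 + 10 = 3*r - 30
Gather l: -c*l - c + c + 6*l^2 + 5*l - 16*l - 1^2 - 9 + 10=6*l^2 + l*(-c - 11)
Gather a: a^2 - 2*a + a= a^2 - a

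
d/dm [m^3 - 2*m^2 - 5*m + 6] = 3*m^2 - 4*m - 5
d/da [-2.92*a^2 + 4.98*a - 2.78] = 4.98 - 5.84*a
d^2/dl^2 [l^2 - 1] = 2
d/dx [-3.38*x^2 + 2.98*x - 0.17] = 2.98 - 6.76*x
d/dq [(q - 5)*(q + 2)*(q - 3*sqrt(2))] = 3*q^2 - 6*sqrt(2)*q - 6*q - 10 + 9*sqrt(2)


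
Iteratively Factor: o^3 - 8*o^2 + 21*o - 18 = (o - 2)*(o^2 - 6*o + 9) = (o - 3)*(o - 2)*(o - 3)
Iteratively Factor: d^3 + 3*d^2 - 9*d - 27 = (d - 3)*(d^2 + 6*d + 9) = (d - 3)*(d + 3)*(d + 3)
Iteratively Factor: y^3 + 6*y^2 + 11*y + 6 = (y + 2)*(y^2 + 4*y + 3) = (y + 1)*(y + 2)*(y + 3)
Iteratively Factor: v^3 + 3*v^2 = (v + 3)*(v^2) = v*(v + 3)*(v)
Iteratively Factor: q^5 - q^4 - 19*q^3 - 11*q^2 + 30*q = (q)*(q^4 - q^3 - 19*q^2 - 11*q + 30) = q*(q - 5)*(q^3 + 4*q^2 + q - 6) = q*(q - 5)*(q + 2)*(q^2 + 2*q - 3) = q*(q - 5)*(q + 2)*(q + 3)*(q - 1)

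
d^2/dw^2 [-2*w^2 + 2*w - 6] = -4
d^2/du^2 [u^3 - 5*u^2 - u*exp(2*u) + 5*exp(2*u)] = -4*u*exp(2*u) + 6*u + 16*exp(2*u) - 10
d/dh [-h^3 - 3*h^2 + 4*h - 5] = -3*h^2 - 6*h + 4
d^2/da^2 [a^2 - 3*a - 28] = 2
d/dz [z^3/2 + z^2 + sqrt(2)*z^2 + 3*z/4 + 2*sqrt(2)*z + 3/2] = 3*z^2/2 + 2*z + 2*sqrt(2)*z + 3/4 + 2*sqrt(2)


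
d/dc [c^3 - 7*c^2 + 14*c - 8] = 3*c^2 - 14*c + 14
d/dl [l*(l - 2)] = 2*l - 2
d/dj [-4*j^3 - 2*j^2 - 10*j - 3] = -12*j^2 - 4*j - 10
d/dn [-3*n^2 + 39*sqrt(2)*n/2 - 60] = -6*n + 39*sqrt(2)/2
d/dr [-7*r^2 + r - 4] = 1 - 14*r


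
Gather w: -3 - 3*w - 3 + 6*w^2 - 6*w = 6*w^2 - 9*w - 6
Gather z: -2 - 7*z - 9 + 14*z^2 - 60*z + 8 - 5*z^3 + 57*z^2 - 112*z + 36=-5*z^3 + 71*z^2 - 179*z + 33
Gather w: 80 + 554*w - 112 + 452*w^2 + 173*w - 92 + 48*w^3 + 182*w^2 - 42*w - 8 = 48*w^3 + 634*w^2 + 685*w - 132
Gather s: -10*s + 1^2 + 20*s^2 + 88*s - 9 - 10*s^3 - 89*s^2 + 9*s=-10*s^3 - 69*s^2 + 87*s - 8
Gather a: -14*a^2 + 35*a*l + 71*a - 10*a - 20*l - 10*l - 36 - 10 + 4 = -14*a^2 + a*(35*l + 61) - 30*l - 42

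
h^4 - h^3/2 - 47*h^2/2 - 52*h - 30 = (h - 6)*(h + 1)*(h + 2)*(h + 5/2)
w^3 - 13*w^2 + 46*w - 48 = (w - 8)*(w - 3)*(w - 2)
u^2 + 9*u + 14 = (u + 2)*(u + 7)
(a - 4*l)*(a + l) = a^2 - 3*a*l - 4*l^2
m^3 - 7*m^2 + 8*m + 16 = (m - 4)^2*(m + 1)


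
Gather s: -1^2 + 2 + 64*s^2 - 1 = 64*s^2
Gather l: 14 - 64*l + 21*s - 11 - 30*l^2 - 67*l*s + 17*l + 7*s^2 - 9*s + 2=-30*l^2 + l*(-67*s - 47) + 7*s^2 + 12*s + 5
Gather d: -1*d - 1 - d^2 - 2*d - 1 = -d^2 - 3*d - 2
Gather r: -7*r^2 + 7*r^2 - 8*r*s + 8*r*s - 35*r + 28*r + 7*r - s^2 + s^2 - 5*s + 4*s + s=0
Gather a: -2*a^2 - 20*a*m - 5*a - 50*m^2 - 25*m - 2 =-2*a^2 + a*(-20*m - 5) - 50*m^2 - 25*m - 2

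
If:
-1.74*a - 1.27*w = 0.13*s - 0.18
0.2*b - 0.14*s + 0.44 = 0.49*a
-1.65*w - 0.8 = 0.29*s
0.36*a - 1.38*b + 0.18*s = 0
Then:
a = 0.55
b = 0.37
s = 1.75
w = -0.79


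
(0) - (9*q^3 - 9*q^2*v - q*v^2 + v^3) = -9*q^3 + 9*q^2*v + q*v^2 - v^3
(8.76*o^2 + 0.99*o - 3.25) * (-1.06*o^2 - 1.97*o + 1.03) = -9.2856*o^4 - 18.3066*o^3 + 10.5175*o^2 + 7.4222*o - 3.3475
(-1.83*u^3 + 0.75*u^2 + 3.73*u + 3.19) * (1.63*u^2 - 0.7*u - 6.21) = -2.9829*u^5 + 2.5035*u^4 + 16.9192*u^3 - 2.0688*u^2 - 25.3963*u - 19.8099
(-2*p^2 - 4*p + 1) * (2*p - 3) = -4*p^3 - 2*p^2 + 14*p - 3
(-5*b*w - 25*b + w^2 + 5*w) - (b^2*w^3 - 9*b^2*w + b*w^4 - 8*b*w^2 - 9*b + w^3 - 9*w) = -b^2*w^3 + 9*b^2*w - b*w^4 + 8*b*w^2 - 5*b*w - 16*b - w^3 + w^2 + 14*w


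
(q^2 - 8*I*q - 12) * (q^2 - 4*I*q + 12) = q^4 - 12*I*q^3 - 32*q^2 - 48*I*q - 144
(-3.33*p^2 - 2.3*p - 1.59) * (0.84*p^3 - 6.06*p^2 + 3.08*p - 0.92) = -2.7972*p^5 + 18.2478*p^4 + 2.346*p^3 + 5.615*p^2 - 2.7812*p + 1.4628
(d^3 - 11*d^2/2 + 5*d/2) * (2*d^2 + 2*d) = 2*d^5 - 9*d^4 - 6*d^3 + 5*d^2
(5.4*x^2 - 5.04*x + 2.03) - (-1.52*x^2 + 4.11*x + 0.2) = 6.92*x^2 - 9.15*x + 1.83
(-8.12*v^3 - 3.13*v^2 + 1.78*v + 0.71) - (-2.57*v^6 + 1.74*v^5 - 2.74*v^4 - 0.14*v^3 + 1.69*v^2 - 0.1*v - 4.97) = 2.57*v^6 - 1.74*v^5 + 2.74*v^4 - 7.98*v^3 - 4.82*v^2 + 1.88*v + 5.68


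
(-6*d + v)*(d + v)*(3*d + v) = -18*d^3 - 21*d^2*v - 2*d*v^2 + v^3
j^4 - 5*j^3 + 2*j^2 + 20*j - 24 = (j - 3)*(j - 2)^2*(j + 2)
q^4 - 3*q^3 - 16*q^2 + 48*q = q*(q - 4)*(q - 3)*(q + 4)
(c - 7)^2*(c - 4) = c^3 - 18*c^2 + 105*c - 196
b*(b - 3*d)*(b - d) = b^3 - 4*b^2*d + 3*b*d^2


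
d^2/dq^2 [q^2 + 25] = 2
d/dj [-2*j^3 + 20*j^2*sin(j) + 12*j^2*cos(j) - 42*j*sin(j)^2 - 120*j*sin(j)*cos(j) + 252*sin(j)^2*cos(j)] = -12*j^2*sin(j) + 20*j^2*cos(j) - 6*j^2 + 40*j*sin(j) - 42*j*sin(2*j) + 24*j*cos(j) - 120*j*cos(2*j) - 63*sin(j) - 60*sin(2*j) + 189*sin(3*j) + 21*cos(2*j) - 21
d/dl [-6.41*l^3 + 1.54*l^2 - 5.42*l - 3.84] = -19.23*l^2 + 3.08*l - 5.42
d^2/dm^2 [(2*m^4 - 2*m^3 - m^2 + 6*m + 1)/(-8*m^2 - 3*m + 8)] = 2*(-128*m^6 - 144*m^5 + 330*m^4 + 122*m^3 - 912*m^2 - 840*m - 153)/(512*m^6 + 576*m^5 - 1320*m^4 - 1125*m^3 + 1320*m^2 + 576*m - 512)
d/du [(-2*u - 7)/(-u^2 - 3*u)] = (-2*u^2 - 14*u - 21)/(u^2*(u^2 + 6*u + 9))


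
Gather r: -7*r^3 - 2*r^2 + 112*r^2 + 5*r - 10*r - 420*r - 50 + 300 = -7*r^3 + 110*r^2 - 425*r + 250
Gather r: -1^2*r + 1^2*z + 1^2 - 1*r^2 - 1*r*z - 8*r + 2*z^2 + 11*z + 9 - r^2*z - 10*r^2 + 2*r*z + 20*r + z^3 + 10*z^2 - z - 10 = r^2*(-z - 11) + r*(z + 11) + z^3 + 12*z^2 + 11*z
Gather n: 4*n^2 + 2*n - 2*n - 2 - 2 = 4*n^2 - 4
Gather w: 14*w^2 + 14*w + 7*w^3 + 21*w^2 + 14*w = 7*w^3 + 35*w^2 + 28*w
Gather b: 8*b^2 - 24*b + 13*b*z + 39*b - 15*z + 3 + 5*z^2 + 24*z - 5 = 8*b^2 + b*(13*z + 15) + 5*z^2 + 9*z - 2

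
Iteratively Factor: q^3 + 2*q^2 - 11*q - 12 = (q + 1)*(q^2 + q - 12) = (q + 1)*(q + 4)*(q - 3)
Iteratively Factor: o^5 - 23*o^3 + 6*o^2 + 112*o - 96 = (o - 4)*(o^4 + 4*o^3 - 7*o^2 - 22*o + 24) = (o - 4)*(o - 1)*(o^3 + 5*o^2 - 2*o - 24) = (o - 4)*(o - 1)*(o + 4)*(o^2 + o - 6) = (o - 4)*(o - 2)*(o - 1)*(o + 4)*(o + 3)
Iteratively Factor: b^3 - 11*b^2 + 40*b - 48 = (b - 3)*(b^2 - 8*b + 16) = (b - 4)*(b - 3)*(b - 4)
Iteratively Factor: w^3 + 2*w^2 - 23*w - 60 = (w + 4)*(w^2 - 2*w - 15) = (w - 5)*(w + 4)*(w + 3)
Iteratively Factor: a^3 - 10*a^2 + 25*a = (a)*(a^2 - 10*a + 25) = a*(a - 5)*(a - 5)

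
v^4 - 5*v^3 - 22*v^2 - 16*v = v*(v - 8)*(v + 1)*(v + 2)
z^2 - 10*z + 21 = (z - 7)*(z - 3)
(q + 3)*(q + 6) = q^2 + 9*q + 18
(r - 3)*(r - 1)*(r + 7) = r^3 + 3*r^2 - 25*r + 21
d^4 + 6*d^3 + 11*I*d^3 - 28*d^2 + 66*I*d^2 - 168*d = d*(d + 6)*(d + 4*I)*(d + 7*I)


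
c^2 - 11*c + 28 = (c - 7)*(c - 4)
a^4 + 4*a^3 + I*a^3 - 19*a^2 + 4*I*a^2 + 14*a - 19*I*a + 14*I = (a - 2)*(a - 1)*(a + 7)*(a + I)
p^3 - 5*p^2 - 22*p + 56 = (p - 7)*(p - 2)*(p + 4)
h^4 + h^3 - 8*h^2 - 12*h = h*(h - 3)*(h + 2)^2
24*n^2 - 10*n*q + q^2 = (-6*n + q)*(-4*n + q)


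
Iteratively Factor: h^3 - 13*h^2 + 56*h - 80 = (h - 5)*(h^2 - 8*h + 16) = (h - 5)*(h - 4)*(h - 4)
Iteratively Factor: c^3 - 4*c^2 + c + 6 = (c - 3)*(c^2 - c - 2) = (c - 3)*(c + 1)*(c - 2)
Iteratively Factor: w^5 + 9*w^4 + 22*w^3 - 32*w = (w)*(w^4 + 9*w^3 + 22*w^2 - 32) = w*(w + 4)*(w^3 + 5*w^2 + 2*w - 8) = w*(w + 2)*(w + 4)*(w^2 + 3*w - 4) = w*(w - 1)*(w + 2)*(w + 4)*(w + 4)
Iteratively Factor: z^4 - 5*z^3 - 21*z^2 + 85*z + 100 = (z + 4)*(z^3 - 9*z^2 + 15*z + 25) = (z + 1)*(z + 4)*(z^2 - 10*z + 25) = (z - 5)*(z + 1)*(z + 4)*(z - 5)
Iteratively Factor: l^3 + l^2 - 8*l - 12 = (l + 2)*(l^2 - l - 6) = (l - 3)*(l + 2)*(l + 2)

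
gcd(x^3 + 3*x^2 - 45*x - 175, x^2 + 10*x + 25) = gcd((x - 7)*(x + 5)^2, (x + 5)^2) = x^2 + 10*x + 25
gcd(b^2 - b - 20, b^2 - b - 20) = b^2 - b - 20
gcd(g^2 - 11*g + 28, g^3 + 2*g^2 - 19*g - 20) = g - 4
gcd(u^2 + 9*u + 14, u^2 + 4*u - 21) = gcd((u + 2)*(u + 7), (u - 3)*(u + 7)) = u + 7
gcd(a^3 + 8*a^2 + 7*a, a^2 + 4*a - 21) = a + 7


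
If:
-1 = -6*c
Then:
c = 1/6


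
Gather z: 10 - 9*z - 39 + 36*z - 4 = 27*z - 33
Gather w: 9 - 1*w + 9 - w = 18 - 2*w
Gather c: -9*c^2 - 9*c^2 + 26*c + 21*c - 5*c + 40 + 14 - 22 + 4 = -18*c^2 + 42*c + 36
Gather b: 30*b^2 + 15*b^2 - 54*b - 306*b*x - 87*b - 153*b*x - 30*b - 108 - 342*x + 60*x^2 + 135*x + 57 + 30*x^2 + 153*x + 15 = 45*b^2 + b*(-459*x - 171) + 90*x^2 - 54*x - 36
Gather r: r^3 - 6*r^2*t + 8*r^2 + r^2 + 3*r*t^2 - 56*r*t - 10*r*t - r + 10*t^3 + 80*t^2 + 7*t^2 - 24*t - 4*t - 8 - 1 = r^3 + r^2*(9 - 6*t) + r*(3*t^2 - 66*t - 1) + 10*t^3 + 87*t^2 - 28*t - 9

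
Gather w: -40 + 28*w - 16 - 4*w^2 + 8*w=-4*w^2 + 36*w - 56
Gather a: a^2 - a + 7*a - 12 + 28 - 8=a^2 + 6*a + 8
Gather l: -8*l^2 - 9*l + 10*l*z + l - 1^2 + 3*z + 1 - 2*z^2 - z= -8*l^2 + l*(10*z - 8) - 2*z^2 + 2*z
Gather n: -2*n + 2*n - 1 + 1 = 0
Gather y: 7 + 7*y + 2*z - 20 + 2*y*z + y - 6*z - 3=y*(2*z + 8) - 4*z - 16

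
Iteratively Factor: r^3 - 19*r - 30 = (r + 3)*(r^2 - 3*r - 10) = (r - 5)*(r + 3)*(r + 2)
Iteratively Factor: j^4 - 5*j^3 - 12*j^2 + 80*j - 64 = (j - 1)*(j^3 - 4*j^2 - 16*j + 64) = (j - 4)*(j - 1)*(j^2 - 16) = (j - 4)^2*(j - 1)*(j + 4)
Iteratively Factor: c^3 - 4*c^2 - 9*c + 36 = (c - 4)*(c^2 - 9) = (c - 4)*(c + 3)*(c - 3)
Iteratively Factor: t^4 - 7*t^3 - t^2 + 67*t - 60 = (t + 3)*(t^3 - 10*t^2 + 29*t - 20) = (t - 1)*(t + 3)*(t^2 - 9*t + 20) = (t - 4)*(t - 1)*(t + 3)*(t - 5)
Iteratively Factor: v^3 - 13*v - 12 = (v + 1)*(v^2 - v - 12) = (v + 1)*(v + 3)*(v - 4)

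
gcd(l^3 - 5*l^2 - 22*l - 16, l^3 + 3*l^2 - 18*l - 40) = l + 2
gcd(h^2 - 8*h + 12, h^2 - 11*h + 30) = h - 6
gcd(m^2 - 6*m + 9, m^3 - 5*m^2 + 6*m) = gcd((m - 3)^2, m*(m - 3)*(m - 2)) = m - 3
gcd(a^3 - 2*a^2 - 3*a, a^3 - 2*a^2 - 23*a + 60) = a - 3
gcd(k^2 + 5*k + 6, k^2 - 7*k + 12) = 1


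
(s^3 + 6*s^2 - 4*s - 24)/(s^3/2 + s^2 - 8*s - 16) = 2*(s^2 + 4*s - 12)/(s^2 - 16)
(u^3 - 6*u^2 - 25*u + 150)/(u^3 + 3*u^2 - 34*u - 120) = (u - 5)/(u + 4)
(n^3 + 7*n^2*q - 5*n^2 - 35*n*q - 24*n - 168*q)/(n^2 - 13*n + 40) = (n^2 + 7*n*q + 3*n + 21*q)/(n - 5)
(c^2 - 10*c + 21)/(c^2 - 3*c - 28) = (c - 3)/(c + 4)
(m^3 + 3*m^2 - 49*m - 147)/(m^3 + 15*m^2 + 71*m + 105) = (m - 7)/(m + 5)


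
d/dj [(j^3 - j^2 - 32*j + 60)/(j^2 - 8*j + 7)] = (j^4 - 16*j^3 + 61*j^2 - 134*j + 256)/(j^4 - 16*j^3 + 78*j^2 - 112*j + 49)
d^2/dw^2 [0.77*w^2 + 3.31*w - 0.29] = 1.54000000000000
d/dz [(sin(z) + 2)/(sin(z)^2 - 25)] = (-4*sin(z) + cos(z)^2 - 26)*cos(z)/(sin(z)^2 - 25)^2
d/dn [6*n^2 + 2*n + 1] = 12*n + 2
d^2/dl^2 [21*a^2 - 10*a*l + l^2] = 2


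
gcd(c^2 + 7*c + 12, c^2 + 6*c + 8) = c + 4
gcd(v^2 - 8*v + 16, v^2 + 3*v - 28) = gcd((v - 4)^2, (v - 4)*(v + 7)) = v - 4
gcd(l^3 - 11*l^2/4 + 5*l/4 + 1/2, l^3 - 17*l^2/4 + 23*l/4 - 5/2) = l^2 - 3*l + 2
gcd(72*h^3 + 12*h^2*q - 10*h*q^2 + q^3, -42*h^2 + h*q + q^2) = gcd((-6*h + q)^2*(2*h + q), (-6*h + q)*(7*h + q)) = -6*h + q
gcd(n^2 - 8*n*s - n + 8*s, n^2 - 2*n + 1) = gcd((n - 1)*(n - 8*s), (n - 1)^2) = n - 1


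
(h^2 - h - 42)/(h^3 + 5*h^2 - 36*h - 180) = (h - 7)/(h^2 - h - 30)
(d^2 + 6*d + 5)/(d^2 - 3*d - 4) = (d + 5)/(d - 4)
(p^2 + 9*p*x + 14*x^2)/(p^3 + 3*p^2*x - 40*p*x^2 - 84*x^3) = 1/(p - 6*x)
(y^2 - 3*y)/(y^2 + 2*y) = (y - 3)/(y + 2)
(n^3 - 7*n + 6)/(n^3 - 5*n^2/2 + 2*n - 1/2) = 2*(n^2 + n - 6)/(2*n^2 - 3*n + 1)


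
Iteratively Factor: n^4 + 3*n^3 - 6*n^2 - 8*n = (n)*(n^3 + 3*n^2 - 6*n - 8) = n*(n + 1)*(n^2 + 2*n - 8) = n*(n - 2)*(n + 1)*(n + 4)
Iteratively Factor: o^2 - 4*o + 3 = (o - 1)*(o - 3)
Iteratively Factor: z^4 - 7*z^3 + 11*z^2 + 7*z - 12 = (z + 1)*(z^3 - 8*z^2 + 19*z - 12) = (z - 4)*(z + 1)*(z^2 - 4*z + 3) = (z - 4)*(z - 3)*(z + 1)*(z - 1)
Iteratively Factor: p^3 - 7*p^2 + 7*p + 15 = (p + 1)*(p^2 - 8*p + 15) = (p - 3)*(p + 1)*(p - 5)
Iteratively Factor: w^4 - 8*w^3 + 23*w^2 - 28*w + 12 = (w - 2)*(w^3 - 6*w^2 + 11*w - 6) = (w - 2)*(w - 1)*(w^2 - 5*w + 6) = (w - 2)^2*(w - 1)*(w - 3)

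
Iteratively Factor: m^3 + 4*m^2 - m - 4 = (m - 1)*(m^2 + 5*m + 4) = (m - 1)*(m + 1)*(m + 4)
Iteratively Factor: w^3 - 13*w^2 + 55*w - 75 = (w - 5)*(w^2 - 8*w + 15) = (w - 5)*(w - 3)*(w - 5)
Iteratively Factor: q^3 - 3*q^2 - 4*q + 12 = (q - 3)*(q^2 - 4) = (q - 3)*(q + 2)*(q - 2)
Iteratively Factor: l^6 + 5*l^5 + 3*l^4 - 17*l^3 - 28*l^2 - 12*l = (l + 1)*(l^5 + 4*l^4 - l^3 - 16*l^2 - 12*l) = (l + 1)^2*(l^4 + 3*l^3 - 4*l^2 - 12*l) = l*(l + 1)^2*(l^3 + 3*l^2 - 4*l - 12) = l*(l - 2)*(l + 1)^2*(l^2 + 5*l + 6) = l*(l - 2)*(l + 1)^2*(l + 3)*(l + 2)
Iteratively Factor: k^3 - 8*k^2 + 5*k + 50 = (k + 2)*(k^2 - 10*k + 25) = (k - 5)*(k + 2)*(k - 5)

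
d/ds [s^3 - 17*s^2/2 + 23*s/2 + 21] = 3*s^2 - 17*s + 23/2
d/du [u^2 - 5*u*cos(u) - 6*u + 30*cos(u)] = 5*u*sin(u) + 2*u - 30*sin(u) - 5*cos(u) - 6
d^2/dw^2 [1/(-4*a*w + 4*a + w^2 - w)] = 2*(-4*a*w + 4*a + w^2 - w - (4*a - 2*w + 1)^2)/(4*a*w - 4*a - w^2 + w)^3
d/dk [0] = 0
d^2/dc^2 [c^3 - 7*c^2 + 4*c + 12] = 6*c - 14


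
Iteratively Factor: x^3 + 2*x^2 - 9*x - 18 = (x + 3)*(x^2 - x - 6) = (x + 2)*(x + 3)*(x - 3)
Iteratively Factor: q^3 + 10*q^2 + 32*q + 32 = (q + 2)*(q^2 + 8*q + 16) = (q + 2)*(q + 4)*(q + 4)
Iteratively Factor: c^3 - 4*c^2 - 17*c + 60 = (c - 5)*(c^2 + c - 12) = (c - 5)*(c - 3)*(c + 4)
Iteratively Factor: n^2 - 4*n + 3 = (n - 1)*(n - 3)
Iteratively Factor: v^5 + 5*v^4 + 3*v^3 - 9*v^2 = (v + 3)*(v^4 + 2*v^3 - 3*v^2) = v*(v + 3)*(v^3 + 2*v^2 - 3*v) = v*(v - 1)*(v + 3)*(v^2 + 3*v) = v^2*(v - 1)*(v + 3)*(v + 3)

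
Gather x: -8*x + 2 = 2 - 8*x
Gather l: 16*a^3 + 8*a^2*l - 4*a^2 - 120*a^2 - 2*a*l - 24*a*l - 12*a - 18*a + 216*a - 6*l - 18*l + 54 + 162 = 16*a^3 - 124*a^2 + 186*a + l*(8*a^2 - 26*a - 24) + 216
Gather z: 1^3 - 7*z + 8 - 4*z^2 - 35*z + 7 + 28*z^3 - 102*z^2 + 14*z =28*z^3 - 106*z^2 - 28*z + 16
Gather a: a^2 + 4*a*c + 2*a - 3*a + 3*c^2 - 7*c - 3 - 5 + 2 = a^2 + a*(4*c - 1) + 3*c^2 - 7*c - 6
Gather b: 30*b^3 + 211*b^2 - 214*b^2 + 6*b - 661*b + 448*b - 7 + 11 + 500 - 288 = 30*b^3 - 3*b^2 - 207*b + 216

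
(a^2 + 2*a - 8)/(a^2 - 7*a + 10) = (a + 4)/(a - 5)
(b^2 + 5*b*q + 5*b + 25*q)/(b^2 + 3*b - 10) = (b + 5*q)/(b - 2)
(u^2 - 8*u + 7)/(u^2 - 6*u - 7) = (u - 1)/(u + 1)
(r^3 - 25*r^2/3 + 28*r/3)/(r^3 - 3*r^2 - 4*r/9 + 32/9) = 3*r*(r - 7)/(3*r^2 - 5*r - 8)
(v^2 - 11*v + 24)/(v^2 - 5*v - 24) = (v - 3)/(v + 3)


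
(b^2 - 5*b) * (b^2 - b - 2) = b^4 - 6*b^3 + 3*b^2 + 10*b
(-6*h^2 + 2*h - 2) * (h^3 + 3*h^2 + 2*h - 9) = -6*h^5 - 16*h^4 - 8*h^3 + 52*h^2 - 22*h + 18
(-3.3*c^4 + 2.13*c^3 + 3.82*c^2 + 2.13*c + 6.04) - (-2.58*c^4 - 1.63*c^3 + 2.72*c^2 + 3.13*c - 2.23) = -0.72*c^4 + 3.76*c^3 + 1.1*c^2 - 1.0*c + 8.27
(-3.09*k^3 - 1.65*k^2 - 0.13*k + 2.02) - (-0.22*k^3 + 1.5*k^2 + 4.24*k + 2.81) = -2.87*k^3 - 3.15*k^2 - 4.37*k - 0.79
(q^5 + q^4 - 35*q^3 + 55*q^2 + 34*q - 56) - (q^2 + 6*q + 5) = q^5 + q^4 - 35*q^3 + 54*q^2 + 28*q - 61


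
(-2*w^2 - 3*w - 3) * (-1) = 2*w^2 + 3*w + 3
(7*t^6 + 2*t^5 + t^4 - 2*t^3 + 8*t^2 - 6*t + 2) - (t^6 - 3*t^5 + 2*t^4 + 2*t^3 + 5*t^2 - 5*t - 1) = 6*t^6 + 5*t^5 - t^4 - 4*t^3 + 3*t^2 - t + 3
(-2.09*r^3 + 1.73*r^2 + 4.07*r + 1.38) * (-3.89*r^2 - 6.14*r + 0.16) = 8.1301*r^5 + 6.1029*r^4 - 26.7889*r^3 - 30.0812*r^2 - 7.822*r + 0.2208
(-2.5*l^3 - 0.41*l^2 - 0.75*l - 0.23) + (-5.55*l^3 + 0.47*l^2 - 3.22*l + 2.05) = -8.05*l^3 + 0.06*l^2 - 3.97*l + 1.82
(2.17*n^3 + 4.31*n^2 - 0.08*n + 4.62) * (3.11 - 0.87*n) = -1.8879*n^4 + 2.999*n^3 + 13.4737*n^2 - 4.2682*n + 14.3682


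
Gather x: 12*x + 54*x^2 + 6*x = 54*x^2 + 18*x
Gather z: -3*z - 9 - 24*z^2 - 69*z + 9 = -24*z^2 - 72*z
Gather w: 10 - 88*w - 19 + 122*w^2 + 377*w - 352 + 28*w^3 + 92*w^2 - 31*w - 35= 28*w^3 + 214*w^2 + 258*w - 396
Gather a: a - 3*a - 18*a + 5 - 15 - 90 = -20*a - 100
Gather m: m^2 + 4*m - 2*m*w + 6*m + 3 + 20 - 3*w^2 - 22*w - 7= m^2 + m*(10 - 2*w) - 3*w^2 - 22*w + 16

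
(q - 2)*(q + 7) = q^2 + 5*q - 14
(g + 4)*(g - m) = g^2 - g*m + 4*g - 4*m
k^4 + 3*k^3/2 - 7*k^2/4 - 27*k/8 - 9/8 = (k - 3/2)*(k + 1/2)*(k + 1)*(k + 3/2)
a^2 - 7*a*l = a*(a - 7*l)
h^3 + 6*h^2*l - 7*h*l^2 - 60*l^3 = (h - 3*l)*(h + 4*l)*(h + 5*l)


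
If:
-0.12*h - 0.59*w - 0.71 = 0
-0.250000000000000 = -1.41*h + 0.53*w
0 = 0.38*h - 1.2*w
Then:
No Solution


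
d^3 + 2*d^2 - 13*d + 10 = (d - 2)*(d - 1)*(d + 5)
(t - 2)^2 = t^2 - 4*t + 4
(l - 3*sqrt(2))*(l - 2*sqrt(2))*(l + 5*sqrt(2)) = l^3 - 38*l + 60*sqrt(2)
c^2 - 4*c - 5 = (c - 5)*(c + 1)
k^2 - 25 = (k - 5)*(k + 5)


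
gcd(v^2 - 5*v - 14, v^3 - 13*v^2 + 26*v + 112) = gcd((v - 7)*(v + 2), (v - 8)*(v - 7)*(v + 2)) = v^2 - 5*v - 14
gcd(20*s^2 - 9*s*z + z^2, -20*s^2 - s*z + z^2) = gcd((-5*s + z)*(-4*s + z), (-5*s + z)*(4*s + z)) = -5*s + z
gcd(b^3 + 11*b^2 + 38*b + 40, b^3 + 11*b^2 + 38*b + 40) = b^3 + 11*b^2 + 38*b + 40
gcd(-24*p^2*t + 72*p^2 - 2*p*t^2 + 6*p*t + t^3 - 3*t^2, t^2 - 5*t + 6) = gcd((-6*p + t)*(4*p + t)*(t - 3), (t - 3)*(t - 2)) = t - 3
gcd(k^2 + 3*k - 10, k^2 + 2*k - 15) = k + 5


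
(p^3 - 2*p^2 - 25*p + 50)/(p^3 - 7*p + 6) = (p^2 - 25)/(p^2 + 2*p - 3)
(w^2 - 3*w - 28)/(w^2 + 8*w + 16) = (w - 7)/(w + 4)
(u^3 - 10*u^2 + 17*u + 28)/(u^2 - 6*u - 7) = u - 4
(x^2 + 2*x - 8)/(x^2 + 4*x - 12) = (x + 4)/(x + 6)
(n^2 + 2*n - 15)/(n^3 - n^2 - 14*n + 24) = (n + 5)/(n^2 + 2*n - 8)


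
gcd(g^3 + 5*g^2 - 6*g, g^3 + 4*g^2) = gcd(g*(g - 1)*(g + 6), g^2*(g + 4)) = g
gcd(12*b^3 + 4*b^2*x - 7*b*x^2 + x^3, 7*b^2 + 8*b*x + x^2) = b + x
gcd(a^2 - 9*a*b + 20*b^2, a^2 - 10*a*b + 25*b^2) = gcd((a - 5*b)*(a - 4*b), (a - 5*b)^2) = a - 5*b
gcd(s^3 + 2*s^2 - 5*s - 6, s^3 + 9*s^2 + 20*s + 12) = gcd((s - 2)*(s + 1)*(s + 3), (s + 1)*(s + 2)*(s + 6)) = s + 1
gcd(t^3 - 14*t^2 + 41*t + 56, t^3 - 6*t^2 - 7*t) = t^2 - 6*t - 7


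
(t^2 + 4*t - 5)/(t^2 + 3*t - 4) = (t + 5)/(t + 4)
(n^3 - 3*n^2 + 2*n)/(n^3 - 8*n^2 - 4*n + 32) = n*(n - 1)/(n^2 - 6*n - 16)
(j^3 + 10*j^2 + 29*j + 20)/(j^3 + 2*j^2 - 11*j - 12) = (j + 5)/(j - 3)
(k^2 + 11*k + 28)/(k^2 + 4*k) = (k + 7)/k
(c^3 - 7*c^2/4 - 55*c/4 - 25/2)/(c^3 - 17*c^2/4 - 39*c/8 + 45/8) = 2*(4*c^2 + 13*c + 10)/(8*c^2 + 6*c - 9)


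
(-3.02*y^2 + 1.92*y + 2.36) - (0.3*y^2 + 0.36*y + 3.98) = -3.32*y^2 + 1.56*y - 1.62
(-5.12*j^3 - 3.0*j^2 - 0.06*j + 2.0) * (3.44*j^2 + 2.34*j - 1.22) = -17.6128*j^5 - 22.3008*j^4 - 0.979999999999999*j^3 + 10.3996*j^2 + 4.7532*j - 2.44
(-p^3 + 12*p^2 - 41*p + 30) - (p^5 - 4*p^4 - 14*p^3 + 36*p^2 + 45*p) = -p^5 + 4*p^4 + 13*p^3 - 24*p^2 - 86*p + 30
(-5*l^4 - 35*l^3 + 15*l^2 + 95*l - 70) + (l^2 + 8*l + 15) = -5*l^4 - 35*l^3 + 16*l^2 + 103*l - 55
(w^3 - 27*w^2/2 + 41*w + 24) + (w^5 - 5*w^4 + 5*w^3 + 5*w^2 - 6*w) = w^5 - 5*w^4 + 6*w^3 - 17*w^2/2 + 35*w + 24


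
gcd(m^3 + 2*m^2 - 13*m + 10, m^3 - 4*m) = m - 2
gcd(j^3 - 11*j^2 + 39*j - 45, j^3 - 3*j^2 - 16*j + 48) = j - 3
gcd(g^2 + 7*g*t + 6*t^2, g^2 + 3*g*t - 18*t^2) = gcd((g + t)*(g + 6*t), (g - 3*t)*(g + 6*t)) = g + 6*t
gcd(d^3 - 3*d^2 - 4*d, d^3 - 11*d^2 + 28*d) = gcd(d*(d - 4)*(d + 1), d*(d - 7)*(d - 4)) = d^2 - 4*d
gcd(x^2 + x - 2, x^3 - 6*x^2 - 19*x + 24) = x - 1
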